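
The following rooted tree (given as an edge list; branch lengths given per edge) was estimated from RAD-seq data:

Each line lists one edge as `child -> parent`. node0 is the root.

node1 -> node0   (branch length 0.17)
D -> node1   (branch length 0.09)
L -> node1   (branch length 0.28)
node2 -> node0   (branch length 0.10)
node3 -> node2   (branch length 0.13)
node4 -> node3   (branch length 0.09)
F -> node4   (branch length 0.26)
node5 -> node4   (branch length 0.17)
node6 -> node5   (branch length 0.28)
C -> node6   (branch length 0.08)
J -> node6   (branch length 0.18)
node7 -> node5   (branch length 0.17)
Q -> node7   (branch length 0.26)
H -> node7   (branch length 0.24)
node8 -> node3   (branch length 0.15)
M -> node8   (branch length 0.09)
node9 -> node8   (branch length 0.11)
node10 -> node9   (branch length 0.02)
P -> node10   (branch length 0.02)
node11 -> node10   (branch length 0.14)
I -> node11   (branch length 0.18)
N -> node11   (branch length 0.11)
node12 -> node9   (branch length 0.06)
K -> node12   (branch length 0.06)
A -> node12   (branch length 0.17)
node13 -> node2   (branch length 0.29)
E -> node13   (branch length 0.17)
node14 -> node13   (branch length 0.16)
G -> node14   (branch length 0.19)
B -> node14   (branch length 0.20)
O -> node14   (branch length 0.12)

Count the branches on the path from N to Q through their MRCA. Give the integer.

9

The MRCA of N and Q is the node subtending ((F,((C,J),(Q,H))),(M,((P,(I,N)),(K,A)))).
From N up to that node: 5 branches. From Q up to the same node: 4 branches. Total: 5 + 4 = 9.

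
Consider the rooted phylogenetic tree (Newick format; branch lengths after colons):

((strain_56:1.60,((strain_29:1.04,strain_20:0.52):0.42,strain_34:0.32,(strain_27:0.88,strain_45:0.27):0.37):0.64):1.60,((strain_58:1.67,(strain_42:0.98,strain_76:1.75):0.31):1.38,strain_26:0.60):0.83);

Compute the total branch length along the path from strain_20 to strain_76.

The path runs strain_20 → … → MRCA → … → strain_76; the MRCA is the root of the tree.
Branch lengths along that path: 0.52 + 0.42 + 0.64 + 1.60 + 0.83 + 1.38 + 0.31 + 1.75 = 7.45.

7.45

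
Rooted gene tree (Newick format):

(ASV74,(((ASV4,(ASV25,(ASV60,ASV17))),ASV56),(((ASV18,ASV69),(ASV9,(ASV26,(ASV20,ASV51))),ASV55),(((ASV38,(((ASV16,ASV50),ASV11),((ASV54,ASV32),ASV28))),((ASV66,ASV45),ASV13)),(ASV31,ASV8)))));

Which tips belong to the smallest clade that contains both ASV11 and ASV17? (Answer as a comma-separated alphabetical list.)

ASV11, ASV13, ASV16, ASV17, ASV18, ASV20, ASV25, ASV26, ASV28, ASV31, ASV32, ASV38, ASV4, ASV45, ASV50, ASV51, ASV54, ASV55, ASV56, ASV60, ASV66, ASV69, ASV8, ASV9

Tracing ASV11: it sits inside ((ASV16,ASV50),ASV11).
Tracing ASV17: it sits inside (ASV60,ASV17).
The smallest clade enclosing both is (((ASV4,(ASV25,(ASV60,ASV17))),ASV56),(((ASV18,ASV69),(ASV9,(ASV26,(ASV20,ASV51))),ASV55),(((ASV38,(((ASV16,ASV50),ASV11),((ASV54,ASV32),ASV28))),((ASV66,ASV45),ASV13)),(ASV31,ASV8)))); the answer is its 24 terminal taxa in alphabetical order.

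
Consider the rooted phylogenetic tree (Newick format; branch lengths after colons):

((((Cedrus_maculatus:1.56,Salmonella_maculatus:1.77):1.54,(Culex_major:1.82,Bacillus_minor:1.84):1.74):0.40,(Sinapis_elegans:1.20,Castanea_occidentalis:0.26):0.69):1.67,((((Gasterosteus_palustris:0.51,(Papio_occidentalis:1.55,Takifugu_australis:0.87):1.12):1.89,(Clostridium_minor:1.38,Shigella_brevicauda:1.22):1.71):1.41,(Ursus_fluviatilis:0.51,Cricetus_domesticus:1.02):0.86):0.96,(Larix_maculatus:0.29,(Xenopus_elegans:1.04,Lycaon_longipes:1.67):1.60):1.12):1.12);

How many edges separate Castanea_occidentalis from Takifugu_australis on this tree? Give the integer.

The MRCA of Castanea_occidentalis and Takifugu_australis is the root of the tree.
From Castanea_occidentalis up to that node: 3 branches. From Takifugu_australis up to the same node: 6 branches. Total: 3 + 6 = 9.

9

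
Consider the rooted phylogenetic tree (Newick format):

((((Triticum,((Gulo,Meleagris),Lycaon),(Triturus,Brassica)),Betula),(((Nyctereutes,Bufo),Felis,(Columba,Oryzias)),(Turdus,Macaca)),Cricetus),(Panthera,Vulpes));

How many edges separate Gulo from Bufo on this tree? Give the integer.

The MRCA of Gulo and Bufo is the node subtending (((Triticum,((Gulo,Meleagris),Lycaon),(Triturus,Brassica)),Betula),(((Nyctereutes,Bufo),Felis,(Columba,Oryzias)),(Turdus,Macaca)),Cricetus).
From Gulo up to that node: 5 branches. From Bufo up to the same node: 4 branches. Total: 5 + 4 = 9.

9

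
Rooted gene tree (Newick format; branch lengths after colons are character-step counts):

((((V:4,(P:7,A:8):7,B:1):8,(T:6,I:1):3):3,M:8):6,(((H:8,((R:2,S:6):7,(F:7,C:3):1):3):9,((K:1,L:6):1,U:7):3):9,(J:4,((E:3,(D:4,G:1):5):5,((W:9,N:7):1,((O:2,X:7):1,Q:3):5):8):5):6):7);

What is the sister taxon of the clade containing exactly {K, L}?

The clade containing exactly {K, L} attaches to the tree at the node subtending ((K,L),U).
The other lineage descending from that same node — the sister group — is the single tip U.

U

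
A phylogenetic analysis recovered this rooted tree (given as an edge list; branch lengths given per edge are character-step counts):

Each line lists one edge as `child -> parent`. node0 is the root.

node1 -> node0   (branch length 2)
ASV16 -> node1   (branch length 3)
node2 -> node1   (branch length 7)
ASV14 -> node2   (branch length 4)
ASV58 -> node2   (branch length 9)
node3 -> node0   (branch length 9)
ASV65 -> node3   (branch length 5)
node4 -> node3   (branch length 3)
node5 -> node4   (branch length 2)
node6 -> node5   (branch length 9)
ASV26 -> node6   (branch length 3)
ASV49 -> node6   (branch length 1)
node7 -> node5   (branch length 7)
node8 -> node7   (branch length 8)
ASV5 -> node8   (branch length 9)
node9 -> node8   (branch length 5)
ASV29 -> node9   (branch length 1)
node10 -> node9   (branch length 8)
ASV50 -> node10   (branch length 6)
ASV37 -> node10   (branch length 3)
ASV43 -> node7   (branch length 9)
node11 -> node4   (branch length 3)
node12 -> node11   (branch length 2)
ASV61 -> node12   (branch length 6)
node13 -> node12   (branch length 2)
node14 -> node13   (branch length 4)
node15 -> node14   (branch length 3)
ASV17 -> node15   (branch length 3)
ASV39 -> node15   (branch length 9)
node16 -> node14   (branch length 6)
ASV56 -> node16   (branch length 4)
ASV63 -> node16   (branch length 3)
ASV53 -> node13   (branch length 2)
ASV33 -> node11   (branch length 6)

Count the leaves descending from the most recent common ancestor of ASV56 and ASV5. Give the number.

14

The MRCA of ASV56 and ASV5 is the node subtending (((ASV26,ASV49),((ASV5,(ASV29,(ASV50,ASV37))),ASV43)),((ASV61,(((ASV17,ASV39),(ASV56,ASV63)),ASV53)),ASV33)).
That clade contains 14 terminal taxa: ASV17, ASV26, ASV29, ASV33, ASV37, ASV39, ASV43, ASV49, ASV5, ASV50, ASV53, ASV56, ASV61, ASV63.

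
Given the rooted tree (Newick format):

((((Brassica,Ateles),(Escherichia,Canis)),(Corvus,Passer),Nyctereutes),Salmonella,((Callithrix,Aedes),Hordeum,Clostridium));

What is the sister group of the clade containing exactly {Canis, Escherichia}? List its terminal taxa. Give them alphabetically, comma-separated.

The clade containing exactly {Canis, Escherichia} attaches to the tree at the node subtending ((Brassica,Ateles),(Escherichia,Canis)).
The other lineage descending from that same node — the sister group — is (Brassica,Ateles); its 2 tips in alphabetical order are the answer.

Ateles, Brassica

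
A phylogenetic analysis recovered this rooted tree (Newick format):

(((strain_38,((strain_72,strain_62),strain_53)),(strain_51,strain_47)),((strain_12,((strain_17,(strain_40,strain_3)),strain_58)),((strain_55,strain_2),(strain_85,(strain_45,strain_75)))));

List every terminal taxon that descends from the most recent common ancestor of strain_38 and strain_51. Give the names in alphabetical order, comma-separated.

strain_38, strain_47, strain_51, strain_53, strain_62, strain_72

Tracing strain_38: it sits inside (strain_38,((strain_72,strain_62),strain_53)).
Tracing strain_51: it sits inside (strain_51,strain_47).
The smallest clade enclosing both is ((strain_38,((strain_72,strain_62),strain_53)),(strain_51,strain_47)); the answer is its 6 terminal taxa in alphabetical order.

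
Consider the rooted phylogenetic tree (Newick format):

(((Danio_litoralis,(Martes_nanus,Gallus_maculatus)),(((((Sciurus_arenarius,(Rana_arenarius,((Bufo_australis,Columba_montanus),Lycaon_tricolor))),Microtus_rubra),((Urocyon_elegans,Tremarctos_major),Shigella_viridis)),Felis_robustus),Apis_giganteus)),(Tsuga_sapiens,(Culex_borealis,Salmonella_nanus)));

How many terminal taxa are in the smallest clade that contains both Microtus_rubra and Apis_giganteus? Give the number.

The MRCA of Microtus_rubra and Apis_giganteus is the node subtending (((((Sciurus_arenarius,(Rana_arenarius,((Bufo_australis,Columba_montanus),Lycaon_tricolor))),Microtus_rubra),((Urocyon_elegans,Tremarctos_major),Shigella_viridis)),Felis_robustus),Apis_giganteus).
That clade contains 11 terminal taxa: Apis_giganteus, Bufo_australis, Columba_montanus, Felis_robustus, Lycaon_tricolor, Microtus_rubra, Rana_arenarius, Sciurus_arenarius, Shigella_viridis, Tremarctos_major, Urocyon_elegans.

11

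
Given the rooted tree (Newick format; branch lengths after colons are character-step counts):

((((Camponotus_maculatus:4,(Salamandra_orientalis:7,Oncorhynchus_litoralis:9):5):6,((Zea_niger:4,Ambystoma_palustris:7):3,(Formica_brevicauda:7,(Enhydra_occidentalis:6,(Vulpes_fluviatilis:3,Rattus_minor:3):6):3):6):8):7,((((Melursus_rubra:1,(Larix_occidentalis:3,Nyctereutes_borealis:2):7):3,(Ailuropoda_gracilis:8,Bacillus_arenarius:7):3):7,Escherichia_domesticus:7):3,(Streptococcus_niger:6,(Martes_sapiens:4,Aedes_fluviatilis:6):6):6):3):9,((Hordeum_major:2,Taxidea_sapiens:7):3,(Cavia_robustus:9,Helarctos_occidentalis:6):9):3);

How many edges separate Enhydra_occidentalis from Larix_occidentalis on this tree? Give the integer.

11

The MRCA of Enhydra_occidentalis and Larix_occidentalis is the node subtending (((Camponotus_maculatus,(Salamandra_orientalis,Oncorhynchus_litoralis)),((Zea_niger,Ambystoma_palustris),(Formica_brevicauda,(Enhydra_occidentalis,(Vulpes_fluviatilis,Rattus_minor))))),((((Melursus_rubra,(Larix_occidentalis,Nyctereutes_borealis)),(Ailuropoda_gracilis,Bacillus_arenarius)),Escherichia_domesticus),(Streptococcus_niger,(Martes_sapiens,Aedes_fluviatilis)))).
From Enhydra_occidentalis up to that node: 5 branches. From Larix_occidentalis up to the same node: 6 branches. Total: 5 + 6 = 11.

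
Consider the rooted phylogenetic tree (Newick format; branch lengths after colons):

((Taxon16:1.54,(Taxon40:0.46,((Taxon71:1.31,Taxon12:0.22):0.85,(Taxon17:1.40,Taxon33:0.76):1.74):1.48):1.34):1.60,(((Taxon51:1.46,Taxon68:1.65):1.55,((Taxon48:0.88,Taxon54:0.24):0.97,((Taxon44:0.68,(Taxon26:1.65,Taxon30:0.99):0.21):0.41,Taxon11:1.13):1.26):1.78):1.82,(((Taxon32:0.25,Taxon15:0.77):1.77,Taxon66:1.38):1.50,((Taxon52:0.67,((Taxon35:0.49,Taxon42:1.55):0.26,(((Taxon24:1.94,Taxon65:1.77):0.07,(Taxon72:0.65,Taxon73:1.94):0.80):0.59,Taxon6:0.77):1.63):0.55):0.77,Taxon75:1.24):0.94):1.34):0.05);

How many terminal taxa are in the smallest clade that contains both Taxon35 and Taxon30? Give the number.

20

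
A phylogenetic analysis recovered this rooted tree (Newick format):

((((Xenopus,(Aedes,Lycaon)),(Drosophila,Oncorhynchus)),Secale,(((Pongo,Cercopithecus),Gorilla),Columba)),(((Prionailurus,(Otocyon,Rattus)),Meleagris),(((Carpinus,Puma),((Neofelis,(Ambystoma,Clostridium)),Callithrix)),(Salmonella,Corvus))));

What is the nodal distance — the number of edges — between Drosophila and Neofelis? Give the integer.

The MRCA of Drosophila and Neofelis is the root of the tree.
From Drosophila up to that node: 4 branches. From Neofelis up to the same node: 6 branches. Total: 4 + 6 = 10.

10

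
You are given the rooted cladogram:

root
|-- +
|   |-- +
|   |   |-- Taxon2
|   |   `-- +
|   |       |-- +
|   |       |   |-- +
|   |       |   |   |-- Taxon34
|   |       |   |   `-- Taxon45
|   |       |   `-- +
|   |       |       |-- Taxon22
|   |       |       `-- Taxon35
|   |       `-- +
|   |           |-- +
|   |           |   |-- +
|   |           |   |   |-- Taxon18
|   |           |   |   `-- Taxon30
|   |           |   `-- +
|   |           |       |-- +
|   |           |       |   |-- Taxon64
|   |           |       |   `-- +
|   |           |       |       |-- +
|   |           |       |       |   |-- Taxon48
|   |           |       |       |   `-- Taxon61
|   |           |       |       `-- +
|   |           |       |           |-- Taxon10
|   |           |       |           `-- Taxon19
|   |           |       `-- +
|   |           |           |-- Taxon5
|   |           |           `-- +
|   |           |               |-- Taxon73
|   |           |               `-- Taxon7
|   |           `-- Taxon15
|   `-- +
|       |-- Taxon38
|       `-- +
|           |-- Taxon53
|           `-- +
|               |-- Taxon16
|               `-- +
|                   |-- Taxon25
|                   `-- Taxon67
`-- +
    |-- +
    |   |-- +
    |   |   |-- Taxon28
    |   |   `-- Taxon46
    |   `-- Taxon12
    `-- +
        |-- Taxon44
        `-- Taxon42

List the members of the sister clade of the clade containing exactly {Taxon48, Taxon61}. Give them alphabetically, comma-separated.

The clade containing exactly {Taxon48, Taxon61} attaches to the tree at the node subtending ((Taxon48,Taxon61),(Taxon10,Taxon19)).
The other lineage descending from that same node — the sister group — is (Taxon10,Taxon19); its 2 tips in alphabetical order are the answer.

Taxon10, Taxon19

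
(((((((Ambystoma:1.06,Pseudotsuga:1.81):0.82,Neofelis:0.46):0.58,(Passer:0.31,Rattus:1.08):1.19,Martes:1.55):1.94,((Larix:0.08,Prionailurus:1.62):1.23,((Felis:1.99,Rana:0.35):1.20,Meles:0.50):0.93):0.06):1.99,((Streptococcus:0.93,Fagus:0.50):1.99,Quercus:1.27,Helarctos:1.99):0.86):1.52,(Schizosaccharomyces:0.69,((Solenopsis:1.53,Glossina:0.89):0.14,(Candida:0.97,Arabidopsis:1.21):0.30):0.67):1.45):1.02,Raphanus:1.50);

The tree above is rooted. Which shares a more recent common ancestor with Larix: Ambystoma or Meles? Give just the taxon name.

Meles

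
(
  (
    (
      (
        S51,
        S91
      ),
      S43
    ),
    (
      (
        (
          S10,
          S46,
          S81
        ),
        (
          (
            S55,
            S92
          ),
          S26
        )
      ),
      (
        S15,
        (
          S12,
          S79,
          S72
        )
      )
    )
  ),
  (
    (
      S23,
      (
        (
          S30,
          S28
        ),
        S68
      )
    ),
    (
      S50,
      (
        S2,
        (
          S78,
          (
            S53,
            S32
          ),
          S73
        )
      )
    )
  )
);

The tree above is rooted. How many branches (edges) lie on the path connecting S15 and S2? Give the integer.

The MRCA of S15 and S2 is the root of the tree.
From S15 up to that node: 4 branches. From S2 up to the same node: 4 branches. Total: 4 + 4 = 8.

8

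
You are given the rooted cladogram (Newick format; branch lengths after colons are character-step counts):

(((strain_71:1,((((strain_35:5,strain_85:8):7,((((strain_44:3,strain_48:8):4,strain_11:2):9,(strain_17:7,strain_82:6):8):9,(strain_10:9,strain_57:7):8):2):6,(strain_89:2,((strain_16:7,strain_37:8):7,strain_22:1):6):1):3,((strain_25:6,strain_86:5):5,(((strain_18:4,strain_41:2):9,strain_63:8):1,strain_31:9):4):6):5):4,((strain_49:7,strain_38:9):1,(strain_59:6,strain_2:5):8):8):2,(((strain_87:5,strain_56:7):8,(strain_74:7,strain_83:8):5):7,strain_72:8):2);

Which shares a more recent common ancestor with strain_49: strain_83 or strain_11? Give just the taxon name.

The MRCA of strain_49 and strain_11 subtends ((strain_71,((((strain_35,strain_85),((((strain_44,strain_48),strain_11),(strain_17,strain_82)),(strain_10,strain_57))),(strain_89,((strain_16,strain_37),strain_22))),((strain_25,strain_86),(((strain_18,strain_41),strain_63),strain_31)))),((strain_49,strain_38),(strain_59,strain_2))) (24 taxa).
The MRCA of strain_49 and strain_83 is the root, subtending the entire tree (29 taxa).
The first is nested inside the second, so strain_49 shares a more recent common ancestor with strain_11.

strain_11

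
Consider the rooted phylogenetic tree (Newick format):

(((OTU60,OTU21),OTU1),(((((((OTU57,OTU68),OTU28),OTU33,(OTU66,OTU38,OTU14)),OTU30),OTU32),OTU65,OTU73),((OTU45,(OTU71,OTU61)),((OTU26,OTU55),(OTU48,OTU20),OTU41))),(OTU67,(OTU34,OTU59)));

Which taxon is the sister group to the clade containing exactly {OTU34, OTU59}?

OTU67

The clade containing exactly {OTU34, OTU59} attaches to the tree at the node subtending (OTU67,(OTU34,OTU59)).
The other lineage descending from that same node — the sister group — is the single tip OTU67.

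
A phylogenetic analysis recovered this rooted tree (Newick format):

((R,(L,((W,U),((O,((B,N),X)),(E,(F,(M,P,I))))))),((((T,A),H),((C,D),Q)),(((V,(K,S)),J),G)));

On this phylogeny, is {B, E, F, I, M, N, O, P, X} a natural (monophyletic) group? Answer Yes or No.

The most recent common ancestor of these taxa subtends ((O,((B,N),X)),(E,(F,(M,P,I)))).
That clade has exactly 9 tips — every listed taxon and nothing else — so the group is monophyletic.

Yes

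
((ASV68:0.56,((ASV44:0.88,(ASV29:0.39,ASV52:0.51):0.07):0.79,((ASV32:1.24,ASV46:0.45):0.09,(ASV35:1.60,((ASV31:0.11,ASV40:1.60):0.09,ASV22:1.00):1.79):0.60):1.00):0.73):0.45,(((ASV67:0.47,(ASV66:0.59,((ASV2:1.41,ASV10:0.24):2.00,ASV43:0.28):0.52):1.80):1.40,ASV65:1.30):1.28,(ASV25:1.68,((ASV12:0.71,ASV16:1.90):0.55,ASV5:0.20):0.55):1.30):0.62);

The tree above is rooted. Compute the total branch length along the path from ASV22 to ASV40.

The path runs ASV22 → … → MRCA → … → ASV40; the MRCA is the node subtending ((ASV31,ASV40),ASV22).
Branch lengths along that path: 1.00 + 0.09 + 1.60 = 2.69.

2.69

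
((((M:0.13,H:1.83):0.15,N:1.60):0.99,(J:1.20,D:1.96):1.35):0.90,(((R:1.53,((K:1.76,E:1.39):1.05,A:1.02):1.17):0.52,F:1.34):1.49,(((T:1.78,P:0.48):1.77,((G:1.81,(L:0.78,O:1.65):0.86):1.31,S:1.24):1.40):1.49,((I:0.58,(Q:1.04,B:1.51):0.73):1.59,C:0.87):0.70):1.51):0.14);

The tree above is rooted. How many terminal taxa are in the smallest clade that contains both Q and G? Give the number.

10

The MRCA of Q and G is the node subtending (((T,P),((G,(L,O)),S)),((I,(Q,B)),C)).
That clade contains 10 terminal taxa: B, C, G, I, L, O, P, Q, S, T.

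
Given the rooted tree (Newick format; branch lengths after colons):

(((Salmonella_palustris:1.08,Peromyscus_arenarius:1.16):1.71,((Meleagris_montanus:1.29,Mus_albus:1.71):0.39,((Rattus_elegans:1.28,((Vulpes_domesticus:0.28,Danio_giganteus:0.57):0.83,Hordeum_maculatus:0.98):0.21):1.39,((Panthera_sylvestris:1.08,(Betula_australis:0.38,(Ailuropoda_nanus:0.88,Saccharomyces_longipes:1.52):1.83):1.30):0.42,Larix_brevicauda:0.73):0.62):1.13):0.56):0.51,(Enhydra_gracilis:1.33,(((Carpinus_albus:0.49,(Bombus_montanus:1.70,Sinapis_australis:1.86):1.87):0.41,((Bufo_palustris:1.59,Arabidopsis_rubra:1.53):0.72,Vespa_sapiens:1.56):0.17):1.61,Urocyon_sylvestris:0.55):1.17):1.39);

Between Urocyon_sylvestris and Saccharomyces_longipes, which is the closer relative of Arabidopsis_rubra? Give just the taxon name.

The MRCA of Arabidopsis_rubra and Urocyon_sylvestris subtends (((Carpinus_albus,(Bombus_montanus,Sinapis_australis)),((Bufo_palustris,Arabidopsis_rubra),Vespa_sapiens)),Urocyon_sylvestris) (7 taxa).
The MRCA of Arabidopsis_rubra and Saccharomyces_longipes is the root, subtending the entire tree (21 taxa).
The first is nested inside the second, so Arabidopsis_rubra shares a more recent common ancestor with Urocyon_sylvestris.

Urocyon_sylvestris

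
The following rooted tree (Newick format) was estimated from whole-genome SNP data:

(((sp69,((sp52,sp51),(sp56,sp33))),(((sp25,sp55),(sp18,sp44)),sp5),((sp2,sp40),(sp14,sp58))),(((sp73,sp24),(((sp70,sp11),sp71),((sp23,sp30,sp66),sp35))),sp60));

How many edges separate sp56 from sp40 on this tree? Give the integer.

The MRCA of sp56 and sp40 is the node subtending ((sp69,((sp52,sp51),(sp56,sp33))),(((sp25,sp55),(sp18,sp44)),sp5),((sp2,sp40),(sp14,sp58))).
From sp56 up to that node: 4 branches. From sp40 up to the same node: 3 branches. Total: 4 + 3 = 7.

7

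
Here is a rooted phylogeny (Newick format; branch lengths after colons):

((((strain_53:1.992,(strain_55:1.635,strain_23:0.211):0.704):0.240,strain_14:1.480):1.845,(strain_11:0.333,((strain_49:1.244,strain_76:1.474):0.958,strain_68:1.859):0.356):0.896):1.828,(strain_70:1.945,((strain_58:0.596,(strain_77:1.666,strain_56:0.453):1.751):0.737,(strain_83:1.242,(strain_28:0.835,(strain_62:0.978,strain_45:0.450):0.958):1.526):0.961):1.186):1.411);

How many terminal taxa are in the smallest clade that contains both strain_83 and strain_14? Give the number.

16

The MRCA of strain_83 and strain_14 is the root, so the clade is the entire tree.
That clade contains 16 terminal taxa: strain_11, strain_14, strain_23, strain_28, strain_45, strain_49, strain_53, strain_55, strain_56, strain_58, strain_62, strain_68, strain_70, strain_76, strain_77, strain_83.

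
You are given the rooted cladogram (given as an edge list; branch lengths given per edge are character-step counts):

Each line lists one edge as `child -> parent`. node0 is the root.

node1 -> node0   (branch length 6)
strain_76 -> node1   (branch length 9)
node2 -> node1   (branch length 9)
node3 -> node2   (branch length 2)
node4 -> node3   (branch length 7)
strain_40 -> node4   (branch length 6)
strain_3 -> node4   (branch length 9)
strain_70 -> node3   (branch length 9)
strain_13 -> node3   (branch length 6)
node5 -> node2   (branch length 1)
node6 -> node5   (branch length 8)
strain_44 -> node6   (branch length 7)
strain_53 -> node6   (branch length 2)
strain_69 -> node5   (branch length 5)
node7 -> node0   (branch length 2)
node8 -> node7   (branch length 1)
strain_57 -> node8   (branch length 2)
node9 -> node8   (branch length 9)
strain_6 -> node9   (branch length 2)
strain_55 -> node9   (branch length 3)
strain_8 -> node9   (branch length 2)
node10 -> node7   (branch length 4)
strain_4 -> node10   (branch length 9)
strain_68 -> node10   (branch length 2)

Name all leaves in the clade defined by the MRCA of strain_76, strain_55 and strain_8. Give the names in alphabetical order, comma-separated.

Tracing strain_76: it sits inside (strain_76,(((strain_40,strain_3),strain_70,strain_13),((strain_44,strain_53),strain_69))).
Tracing strain_55: it sits inside (strain_6,strain_55,strain_8).
Tracing strain_8: it sits inside (strain_6,strain_55,strain_8).
The smallest clade enclosing all 3 is the whole tree (their MRCA is the root), so the answer is all 14 tips in alphabetical order.

strain_13, strain_3, strain_4, strain_40, strain_44, strain_53, strain_55, strain_57, strain_6, strain_68, strain_69, strain_70, strain_76, strain_8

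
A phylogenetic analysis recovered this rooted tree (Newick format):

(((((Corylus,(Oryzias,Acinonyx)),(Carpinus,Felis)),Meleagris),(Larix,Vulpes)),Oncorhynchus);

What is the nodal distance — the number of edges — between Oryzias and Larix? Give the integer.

7

The MRCA of Oryzias and Larix is the node subtending ((((Corylus,(Oryzias,Acinonyx)),(Carpinus,Felis)),Meleagris),(Larix,Vulpes)).
From Oryzias up to that node: 5 branches. From Larix up to the same node: 2 branches. Total: 5 + 2 = 7.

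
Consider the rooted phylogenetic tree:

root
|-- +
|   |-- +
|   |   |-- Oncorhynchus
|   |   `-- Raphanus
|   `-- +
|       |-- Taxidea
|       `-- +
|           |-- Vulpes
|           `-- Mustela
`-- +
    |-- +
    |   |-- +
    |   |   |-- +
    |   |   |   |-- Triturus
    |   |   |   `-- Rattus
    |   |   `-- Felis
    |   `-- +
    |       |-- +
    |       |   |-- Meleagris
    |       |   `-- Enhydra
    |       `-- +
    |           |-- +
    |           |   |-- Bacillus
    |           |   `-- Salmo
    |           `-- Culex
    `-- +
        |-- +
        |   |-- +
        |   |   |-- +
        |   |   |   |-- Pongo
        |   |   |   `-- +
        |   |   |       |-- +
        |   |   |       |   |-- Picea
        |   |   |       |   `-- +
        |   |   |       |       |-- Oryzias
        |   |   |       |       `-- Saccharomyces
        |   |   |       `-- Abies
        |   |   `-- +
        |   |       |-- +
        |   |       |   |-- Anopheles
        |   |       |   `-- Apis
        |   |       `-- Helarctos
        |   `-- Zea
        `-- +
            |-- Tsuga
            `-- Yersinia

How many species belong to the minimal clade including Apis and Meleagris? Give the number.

19

The MRCA of Apis and Meleagris is the node subtending ((((Triturus,Rattus),Felis),((Meleagris,Enhydra),((Bacillus,Salmo),Culex))),((((Pongo,((Picea,(Oryzias,Saccharomyces)),Abies)),((Anopheles,Apis),Helarctos)),Zea),(Tsuga,Yersinia))).
That clade contains 19 terminal taxa: Abies, Anopheles, Apis, Bacillus, Culex, Enhydra, Felis, Helarctos, Meleagris, Oryzias, Picea, Pongo, Rattus, Saccharomyces, Salmo, Triturus, Tsuga, Yersinia, Zea.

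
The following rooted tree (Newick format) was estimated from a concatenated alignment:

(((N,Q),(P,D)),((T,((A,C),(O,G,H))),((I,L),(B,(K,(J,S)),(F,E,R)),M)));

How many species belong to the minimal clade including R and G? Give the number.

The MRCA of R and G is the node subtending ((T,((A,C),(O,G,H))),((I,L),(B,(K,(J,S)),(F,E,R)),M)).
That clade contains 16 terminal taxa: A, B, C, E, F, G, H, I, J, K, L, M, O, R, S, T.

16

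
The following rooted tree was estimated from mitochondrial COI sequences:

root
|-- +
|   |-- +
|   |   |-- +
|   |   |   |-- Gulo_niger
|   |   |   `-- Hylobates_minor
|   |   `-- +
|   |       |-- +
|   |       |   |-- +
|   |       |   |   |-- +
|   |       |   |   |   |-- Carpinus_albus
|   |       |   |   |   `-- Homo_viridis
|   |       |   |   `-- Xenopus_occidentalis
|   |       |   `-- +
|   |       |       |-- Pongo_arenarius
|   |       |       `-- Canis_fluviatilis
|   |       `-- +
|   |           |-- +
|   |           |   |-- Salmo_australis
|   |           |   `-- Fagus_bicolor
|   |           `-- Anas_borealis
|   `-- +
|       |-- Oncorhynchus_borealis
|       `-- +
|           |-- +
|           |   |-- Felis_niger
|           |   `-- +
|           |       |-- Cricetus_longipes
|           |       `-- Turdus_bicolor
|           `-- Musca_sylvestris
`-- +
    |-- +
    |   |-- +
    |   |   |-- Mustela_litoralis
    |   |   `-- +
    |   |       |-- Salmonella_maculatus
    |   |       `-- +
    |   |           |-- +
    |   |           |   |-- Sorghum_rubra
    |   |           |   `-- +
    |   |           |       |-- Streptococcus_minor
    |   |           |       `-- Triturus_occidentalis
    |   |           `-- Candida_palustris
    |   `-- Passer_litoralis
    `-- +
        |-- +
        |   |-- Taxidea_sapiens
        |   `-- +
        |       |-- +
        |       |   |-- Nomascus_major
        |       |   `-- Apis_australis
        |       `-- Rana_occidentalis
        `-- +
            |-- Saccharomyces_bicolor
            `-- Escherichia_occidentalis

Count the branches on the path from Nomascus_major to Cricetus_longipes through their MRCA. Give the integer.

The MRCA of Nomascus_major and Cricetus_longipes is the root of the tree.
From Nomascus_major up to that node: 6 branches. From Cricetus_longipes up to the same node: 6 branches. Total: 6 + 6 = 12.

12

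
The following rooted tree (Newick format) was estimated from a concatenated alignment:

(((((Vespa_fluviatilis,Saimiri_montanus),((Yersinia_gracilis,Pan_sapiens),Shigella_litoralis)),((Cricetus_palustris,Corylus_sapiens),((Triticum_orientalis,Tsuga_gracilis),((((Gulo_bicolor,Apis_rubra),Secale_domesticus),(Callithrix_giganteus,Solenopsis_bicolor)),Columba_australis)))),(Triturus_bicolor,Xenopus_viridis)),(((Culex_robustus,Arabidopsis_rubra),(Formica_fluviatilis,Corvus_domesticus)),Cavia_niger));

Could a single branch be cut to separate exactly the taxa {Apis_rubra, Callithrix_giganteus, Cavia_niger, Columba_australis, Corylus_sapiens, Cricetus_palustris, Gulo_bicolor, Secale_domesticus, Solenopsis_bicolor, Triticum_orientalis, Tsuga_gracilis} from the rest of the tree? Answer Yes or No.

The MRCA of the listed taxa is the root, so the smallest clade containing them is the whole tree.
That clade also contains Arabidopsis_rubra, Corvus_domesticus, Culex_robustus, Formica_fluviatilis, Pan_sapiens, Saimiri_montanus, Shigella_litoralis, Triturus_bicolor, Vespa_fluviatilis, Xenopus_viridis, Yersinia_gracilis, which are not in the proposed group, so the group is not monophyletic.

No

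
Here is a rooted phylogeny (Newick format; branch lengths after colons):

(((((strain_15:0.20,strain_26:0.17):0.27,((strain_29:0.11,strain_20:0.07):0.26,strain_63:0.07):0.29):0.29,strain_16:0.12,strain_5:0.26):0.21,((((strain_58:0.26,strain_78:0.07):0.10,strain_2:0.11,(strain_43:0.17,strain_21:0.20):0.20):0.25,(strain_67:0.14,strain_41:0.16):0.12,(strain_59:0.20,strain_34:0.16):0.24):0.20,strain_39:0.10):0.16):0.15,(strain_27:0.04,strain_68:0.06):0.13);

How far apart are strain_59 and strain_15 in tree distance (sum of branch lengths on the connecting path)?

1.77

The path runs strain_59 → … → MRCA → … → strain_15; the MRCA is the node subtending ((((strain_15,strain_26),((strain_29,strain_20),strain_63)),strain_16,strain_5),((((strain_58,strain_78),strain_2,(strain_43,strain_21)),(strain_67,strain_41),(strain_59,strain_34)),strain_39)).
Branch lengths along that path: 0.20 + 0.24 + 0.20 + 0.16 + 0.21 + 0.29 + 0.27 + 0.20 = 1.77.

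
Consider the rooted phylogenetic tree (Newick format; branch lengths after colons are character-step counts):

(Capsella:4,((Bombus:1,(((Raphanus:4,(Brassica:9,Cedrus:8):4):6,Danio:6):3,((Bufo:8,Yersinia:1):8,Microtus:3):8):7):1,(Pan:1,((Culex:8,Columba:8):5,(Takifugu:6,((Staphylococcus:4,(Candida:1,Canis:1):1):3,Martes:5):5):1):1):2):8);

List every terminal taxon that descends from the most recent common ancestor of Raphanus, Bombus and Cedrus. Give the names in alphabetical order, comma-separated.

Tracing Raphanus: it sits inside (Raphanus,(Brassica,Cedrus)).
Tracing Bombus: it sits inside (Bombus,(((Raphanus,(Brassica,Cedrus)),Danio),((Bufo,Yersinia),Microtus))).
Tracing Cedrus: it sits inside (Brassica,Cedrus).
The smallest clade enclosing all 3 is (Bombus,(((Raphanus,(Brassica,Cedrus)),Danio),((Bufo,Yersinia),Microtus))); the answer is its 8 terminal taxa in alphabetical order.

Bombus, Brassica, Bufo, Cedrus, Danio, Microtus, Raphanus, Yersinia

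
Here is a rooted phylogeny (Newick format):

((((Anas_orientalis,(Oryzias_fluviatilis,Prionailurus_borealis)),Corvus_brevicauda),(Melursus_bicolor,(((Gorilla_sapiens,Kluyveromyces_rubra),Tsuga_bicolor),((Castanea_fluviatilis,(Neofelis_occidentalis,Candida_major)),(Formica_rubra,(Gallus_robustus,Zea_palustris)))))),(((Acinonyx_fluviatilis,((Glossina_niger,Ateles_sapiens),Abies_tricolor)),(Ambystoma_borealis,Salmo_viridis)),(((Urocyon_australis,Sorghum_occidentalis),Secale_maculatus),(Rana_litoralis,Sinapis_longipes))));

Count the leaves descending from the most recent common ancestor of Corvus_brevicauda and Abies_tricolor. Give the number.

25

The MRCA of Corvus_brevicauda and Abies_tricolor is the root, so the clade is the entire tree.
That clade contains 25 terminal taxa: Abies_tricolor, Acinonyx_fluviatilis, Ambystoma_borealis, Anas_orientalis, Ateles_sapiens, Candida_major, Castanea_fluviatilis, Corvus_brevicauda, Formica_rubra, Gallus_robustus, Glossina_niger, Gorilla_sapiens, Kluyveromyces_rubra, Melursus_bicolor, Neofelis_occidentalis, Oryzias_fluviatilis, Prionailurus_borealis, Rana_litoralis, Salmo_viridis, Secale_maculatus, Sinapis_longipes, Sorghum_occidentalis, Tsuga_bicolor, Urocyon_australis, Zea_palustris.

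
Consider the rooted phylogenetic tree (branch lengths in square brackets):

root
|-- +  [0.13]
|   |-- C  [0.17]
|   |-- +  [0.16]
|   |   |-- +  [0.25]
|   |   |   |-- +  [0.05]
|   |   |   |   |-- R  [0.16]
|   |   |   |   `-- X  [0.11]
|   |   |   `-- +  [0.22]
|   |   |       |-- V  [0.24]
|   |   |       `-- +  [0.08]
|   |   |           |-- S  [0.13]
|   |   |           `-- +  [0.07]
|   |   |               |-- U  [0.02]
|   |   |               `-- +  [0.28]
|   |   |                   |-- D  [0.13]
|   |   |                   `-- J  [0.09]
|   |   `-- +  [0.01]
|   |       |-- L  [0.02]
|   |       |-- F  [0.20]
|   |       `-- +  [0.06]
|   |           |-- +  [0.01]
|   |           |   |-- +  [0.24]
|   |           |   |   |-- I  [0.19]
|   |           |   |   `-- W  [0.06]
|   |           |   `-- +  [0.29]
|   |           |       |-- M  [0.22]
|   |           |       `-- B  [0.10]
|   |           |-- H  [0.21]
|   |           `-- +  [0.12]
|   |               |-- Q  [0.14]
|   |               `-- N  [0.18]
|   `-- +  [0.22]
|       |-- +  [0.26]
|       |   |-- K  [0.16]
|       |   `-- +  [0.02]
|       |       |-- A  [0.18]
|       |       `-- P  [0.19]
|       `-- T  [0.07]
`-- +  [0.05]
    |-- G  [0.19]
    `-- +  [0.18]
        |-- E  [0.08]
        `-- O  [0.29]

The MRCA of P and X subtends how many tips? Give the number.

21

The MRCA of P and X is the node subtending (C,(((R,X),(V,(S,(U,(D,J))))),(L,F,(((I,W),(M,B)),H,(Q,N)))),((K,(A,P)),T)).
That clade contains 21 terminal taxa: A, B, C, D, F, H, I, J, K, L, M, N, P, Q, R, S, T, U, V, W, X.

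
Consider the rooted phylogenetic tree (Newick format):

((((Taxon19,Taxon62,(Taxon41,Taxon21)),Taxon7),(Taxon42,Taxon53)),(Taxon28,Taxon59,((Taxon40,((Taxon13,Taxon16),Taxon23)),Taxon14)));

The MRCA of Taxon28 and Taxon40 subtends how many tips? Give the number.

The MRCA of Taxon28 and Taxon40 is the node subtending (Taxon28,Taxon59,((Taxon40,((Taxon13,Taxon16),Taxon23)),Taxon14)).
That clade contains 7 terminal taxa: Taxon13, Taxon14, Taxon16, Taxon23, Taxon28, Taxon40, Taxon59.

7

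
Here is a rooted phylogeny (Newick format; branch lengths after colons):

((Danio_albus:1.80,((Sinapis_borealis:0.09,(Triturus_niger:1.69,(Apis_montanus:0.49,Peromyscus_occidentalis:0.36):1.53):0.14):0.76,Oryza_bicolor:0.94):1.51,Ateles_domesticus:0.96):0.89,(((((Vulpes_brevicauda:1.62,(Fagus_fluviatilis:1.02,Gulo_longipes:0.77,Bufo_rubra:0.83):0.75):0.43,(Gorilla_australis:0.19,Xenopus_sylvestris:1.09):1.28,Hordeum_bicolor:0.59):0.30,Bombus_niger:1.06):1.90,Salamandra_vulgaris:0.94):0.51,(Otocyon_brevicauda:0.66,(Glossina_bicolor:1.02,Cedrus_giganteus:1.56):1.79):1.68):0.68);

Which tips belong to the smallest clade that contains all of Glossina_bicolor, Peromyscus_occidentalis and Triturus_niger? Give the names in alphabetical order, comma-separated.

Tracing Glossina_bicolor: it sits inside (Glossina_bicolor,Cedrus_giganteus).
Tracing Peromyscus_occidentalis: it sits inside (Apis_montanus,Peromyscus_occidentalis).
Tracing Triturus_niger: it sits inside (Triturus_niger,(Apis_montanus,Peromyscus_occidentalis)).
The smallest clade enclosing all 3 is the whole tree (their MRCA is the root), so the answer is all 19 tips in alphabetical order.

Apis_montanus, Ateles_domesticus, Bombus_niger, Bufo_rubra, Cedrus_giganteus, Danio_albus, Fagus_fluviatilis, Glossina_bicolor, Gorilla_australis, Gulo_longipes, Hordeum_bicolor, Oryza_bicolor, Otocyon_brevicauda, Peromyscus_occidentalis, Salamandra_vulgaris, Sinapis_borealis, Triturus_niger, Vulpes_brevicauda, Xenopus_sylvestris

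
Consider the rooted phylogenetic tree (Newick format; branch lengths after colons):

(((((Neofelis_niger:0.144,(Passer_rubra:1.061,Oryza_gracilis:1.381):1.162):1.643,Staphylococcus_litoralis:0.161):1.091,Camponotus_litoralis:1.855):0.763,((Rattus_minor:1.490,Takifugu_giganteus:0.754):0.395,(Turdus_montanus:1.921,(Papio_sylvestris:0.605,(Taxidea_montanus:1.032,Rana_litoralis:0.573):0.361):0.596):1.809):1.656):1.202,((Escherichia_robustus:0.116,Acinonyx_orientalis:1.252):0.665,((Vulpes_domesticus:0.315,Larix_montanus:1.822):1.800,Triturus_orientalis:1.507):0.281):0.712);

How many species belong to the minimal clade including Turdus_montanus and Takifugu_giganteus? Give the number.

6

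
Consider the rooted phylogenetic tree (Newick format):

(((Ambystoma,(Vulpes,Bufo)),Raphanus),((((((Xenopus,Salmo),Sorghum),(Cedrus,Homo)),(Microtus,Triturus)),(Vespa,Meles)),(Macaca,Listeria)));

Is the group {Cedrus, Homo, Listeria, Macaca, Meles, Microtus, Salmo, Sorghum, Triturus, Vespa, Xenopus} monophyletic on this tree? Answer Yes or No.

Yes

The most recent common ancestor of these taxa subtends ((((((Xenopus,Salmo),Sorghum),(Cedrus,Homo)),(Microtus,Triturus)),(Vespa,Meles)),(Macaca,Listeria)).
That clade has exactly 11 tips — every listed taxon and nothing else — so the group is monophyletic.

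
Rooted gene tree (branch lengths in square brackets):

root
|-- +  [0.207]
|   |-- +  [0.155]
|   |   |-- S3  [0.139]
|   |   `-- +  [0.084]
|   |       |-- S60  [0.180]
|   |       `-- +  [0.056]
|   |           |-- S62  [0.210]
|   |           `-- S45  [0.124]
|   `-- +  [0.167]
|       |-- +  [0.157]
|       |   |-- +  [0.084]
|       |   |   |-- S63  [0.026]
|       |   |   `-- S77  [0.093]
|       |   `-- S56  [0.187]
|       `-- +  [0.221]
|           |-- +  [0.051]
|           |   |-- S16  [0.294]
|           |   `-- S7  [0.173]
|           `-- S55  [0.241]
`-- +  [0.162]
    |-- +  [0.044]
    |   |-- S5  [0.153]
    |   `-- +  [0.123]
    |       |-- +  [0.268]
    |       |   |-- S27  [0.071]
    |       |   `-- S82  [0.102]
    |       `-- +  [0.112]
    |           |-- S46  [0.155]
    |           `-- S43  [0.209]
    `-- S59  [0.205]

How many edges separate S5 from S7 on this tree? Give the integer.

The MRCA of S5 and S7 is the root of the tree.
From S5 up to that node: 3 branches. From S7 up to the same node: 5 branches. Total: 3 + 5 = 8.

8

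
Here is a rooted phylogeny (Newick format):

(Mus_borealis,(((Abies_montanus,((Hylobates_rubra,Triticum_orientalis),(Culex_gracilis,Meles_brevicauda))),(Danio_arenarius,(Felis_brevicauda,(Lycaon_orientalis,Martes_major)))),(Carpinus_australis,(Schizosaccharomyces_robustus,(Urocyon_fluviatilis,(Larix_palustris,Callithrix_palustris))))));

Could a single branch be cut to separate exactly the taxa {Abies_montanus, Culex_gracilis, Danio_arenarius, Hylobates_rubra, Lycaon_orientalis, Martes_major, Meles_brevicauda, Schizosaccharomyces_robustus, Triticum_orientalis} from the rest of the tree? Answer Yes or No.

No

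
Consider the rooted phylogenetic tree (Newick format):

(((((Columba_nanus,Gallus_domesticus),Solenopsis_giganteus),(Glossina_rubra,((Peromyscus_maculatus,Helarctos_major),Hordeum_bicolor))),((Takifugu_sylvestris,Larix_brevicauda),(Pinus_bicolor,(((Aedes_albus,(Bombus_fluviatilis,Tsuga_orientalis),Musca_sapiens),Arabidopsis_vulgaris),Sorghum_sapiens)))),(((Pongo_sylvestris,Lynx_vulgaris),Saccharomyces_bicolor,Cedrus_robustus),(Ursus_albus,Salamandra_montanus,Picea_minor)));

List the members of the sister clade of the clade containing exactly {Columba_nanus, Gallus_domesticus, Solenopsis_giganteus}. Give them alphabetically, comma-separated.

Glossina_rubra, Helarctos_major, Hordeum_bicolor, Peromyscus_maculatus

The clade containing exactly {Columba_nanus, Gallus_domesticus, Solenopsis_giganteus} attaches to the tree at the node subtending (((Columba_nanus,Gallus_domesticus),Solenopsis_giganteus),(Glossina_rubra,((Peromyscus_maculatus,Helarctos_major),Hordeum_bicolor))).
The other lineage descending from that same node — the sister group — is (Glossina_rubra,((Peromyscus_maculatus,Helarctos_major),Hordeum_bicolor)); its 4 tips in alphabetical order are the answer.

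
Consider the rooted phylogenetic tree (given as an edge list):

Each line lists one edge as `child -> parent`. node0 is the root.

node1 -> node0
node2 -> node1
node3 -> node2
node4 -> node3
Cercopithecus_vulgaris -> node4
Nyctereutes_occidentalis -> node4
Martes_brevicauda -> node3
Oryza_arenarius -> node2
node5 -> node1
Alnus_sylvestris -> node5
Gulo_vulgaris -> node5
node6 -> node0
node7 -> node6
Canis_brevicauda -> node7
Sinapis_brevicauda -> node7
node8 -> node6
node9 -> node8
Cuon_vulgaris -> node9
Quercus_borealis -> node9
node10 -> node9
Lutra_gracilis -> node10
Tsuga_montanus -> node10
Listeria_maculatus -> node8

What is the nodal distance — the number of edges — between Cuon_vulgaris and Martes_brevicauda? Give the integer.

The MRCA of Cuon_vulgaris and Martes_brevicauda is the root of the tree.
From Cuon_vulgaris up to that node: 4 branches. From Martes_brevicauda up to the same node: 4 branches. Total: 4 + 4 = 8.

8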